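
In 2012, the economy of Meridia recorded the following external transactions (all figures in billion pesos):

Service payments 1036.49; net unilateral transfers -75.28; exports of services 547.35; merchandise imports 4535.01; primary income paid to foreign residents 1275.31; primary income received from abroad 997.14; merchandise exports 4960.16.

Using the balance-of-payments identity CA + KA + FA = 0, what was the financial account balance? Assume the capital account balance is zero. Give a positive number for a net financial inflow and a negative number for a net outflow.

Goods balance = 4960.16 - 4535.01 = 425.15
Services balance = 547.35 - 1036.49 = -489.14
Trade balance (goods + services) = 425.15 + (-489.14) = -63.99
Net primary income = 997.14 - 1275.31 = -278.17
Net secondary income = -75.28
Current account = -63.99 + (-278.17) + (-75.28) = -417.44
Financial account = -(-417.44) = 417.44

417.44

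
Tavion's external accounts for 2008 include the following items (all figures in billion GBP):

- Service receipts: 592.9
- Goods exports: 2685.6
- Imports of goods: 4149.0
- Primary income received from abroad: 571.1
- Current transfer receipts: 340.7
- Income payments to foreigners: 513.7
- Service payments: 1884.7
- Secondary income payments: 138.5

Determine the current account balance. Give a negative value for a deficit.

-2495.6

Goods balance = 2685.6 - 4149.0 = -1463.4
Services balance = 592.9 - 1884.7 = -1291.8
Trade balance (goods + services) = -1463.4 + (-1291.8) = -2755.2
Net primary income = 571.1 - 513.7 = 57.4
Net secondary income = 340.7 - 138.5 = 202.2
Current account = -2755.2 + 57.4 + 202.2 = -2495.6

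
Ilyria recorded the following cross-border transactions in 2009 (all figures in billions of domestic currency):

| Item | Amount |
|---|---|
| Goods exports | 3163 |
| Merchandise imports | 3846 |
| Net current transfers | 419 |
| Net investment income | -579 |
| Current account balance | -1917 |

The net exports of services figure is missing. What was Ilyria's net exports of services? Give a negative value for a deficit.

-1074

Current account = goods balance + services balance + net primary income + net secondary income
Sum of the known components = -843
Net exports of services = CA - (known components) = -1917 - (-843) = -1074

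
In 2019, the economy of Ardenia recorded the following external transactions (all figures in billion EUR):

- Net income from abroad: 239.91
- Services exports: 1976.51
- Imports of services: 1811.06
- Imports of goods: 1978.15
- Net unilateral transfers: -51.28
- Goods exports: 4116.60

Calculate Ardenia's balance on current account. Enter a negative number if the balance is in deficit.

Goods balance = 4116.60 - 1978.15 = 2138.45
Services balance = 1976.51 - 1811.06 = 165.45
Trade balance (goods + services) = 2138.45 + 165.45 = 2303.90
Net primary income = 239.91
Net secondary income = -51.28
Current account = 2303.90 + 239.91 + (-51.28) = 2492.53

2492.53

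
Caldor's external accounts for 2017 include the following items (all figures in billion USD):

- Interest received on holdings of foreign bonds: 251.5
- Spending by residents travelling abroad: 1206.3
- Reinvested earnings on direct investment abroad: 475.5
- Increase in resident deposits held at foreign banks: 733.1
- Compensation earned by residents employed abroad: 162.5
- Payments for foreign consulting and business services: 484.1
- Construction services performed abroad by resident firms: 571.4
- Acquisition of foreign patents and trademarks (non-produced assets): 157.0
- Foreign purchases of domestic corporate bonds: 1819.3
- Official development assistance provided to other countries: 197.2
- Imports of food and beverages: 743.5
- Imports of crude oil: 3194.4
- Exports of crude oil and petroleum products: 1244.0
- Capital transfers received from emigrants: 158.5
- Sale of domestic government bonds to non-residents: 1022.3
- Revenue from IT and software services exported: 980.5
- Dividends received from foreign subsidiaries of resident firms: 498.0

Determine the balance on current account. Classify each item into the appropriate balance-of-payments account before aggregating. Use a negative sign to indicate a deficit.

-1642.1

Goods: -743.5 + 1244.0 - 3194.4 = -2693.9
Services: 571.4 - 484.1 - 1206.3 + 980.5 = -138.5
Primary income: 251.5 + 475.5 + 498.0 + 162.5 = 1387.5
Secondary income: -197.2
Current account = (-2693.9) + (-138.5) + 1387.5 + (-197.2) = -1642.1
(Excluded from the current account — financial account: increase in resident deposits held at foreign banks 733.1, foreign purchases of domestic corporate bonds 1819.3, sale of domestic government bonds to non-residents 1022.3; capital account: acquisition of foreign patents and trademarks (non-produced assets) 157.0, capital transfers received from emigrants 158.5.)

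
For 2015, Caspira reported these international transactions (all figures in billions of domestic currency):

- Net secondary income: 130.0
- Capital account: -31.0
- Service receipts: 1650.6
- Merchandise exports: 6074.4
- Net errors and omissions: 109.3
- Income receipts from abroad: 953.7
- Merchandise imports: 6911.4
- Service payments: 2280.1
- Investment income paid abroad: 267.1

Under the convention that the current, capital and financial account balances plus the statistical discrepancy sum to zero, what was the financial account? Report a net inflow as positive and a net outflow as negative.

Goods balance = 6074.4 - 6911.4 = -837.0
Services balance = 1650.6 - 2280.1 = -629.5
Trade balance (goods + services) = -837.0 + (-629.5) = -1466.5
Net primary income = 953.7 - 267.1 = 686.6
Net secondary income = 130.0
Current account = -1466.5 + 686.6 + 130.0 = -649.9
Financial account = -(-649.9 + (-31.0) + 109.3) = 571.6

571.6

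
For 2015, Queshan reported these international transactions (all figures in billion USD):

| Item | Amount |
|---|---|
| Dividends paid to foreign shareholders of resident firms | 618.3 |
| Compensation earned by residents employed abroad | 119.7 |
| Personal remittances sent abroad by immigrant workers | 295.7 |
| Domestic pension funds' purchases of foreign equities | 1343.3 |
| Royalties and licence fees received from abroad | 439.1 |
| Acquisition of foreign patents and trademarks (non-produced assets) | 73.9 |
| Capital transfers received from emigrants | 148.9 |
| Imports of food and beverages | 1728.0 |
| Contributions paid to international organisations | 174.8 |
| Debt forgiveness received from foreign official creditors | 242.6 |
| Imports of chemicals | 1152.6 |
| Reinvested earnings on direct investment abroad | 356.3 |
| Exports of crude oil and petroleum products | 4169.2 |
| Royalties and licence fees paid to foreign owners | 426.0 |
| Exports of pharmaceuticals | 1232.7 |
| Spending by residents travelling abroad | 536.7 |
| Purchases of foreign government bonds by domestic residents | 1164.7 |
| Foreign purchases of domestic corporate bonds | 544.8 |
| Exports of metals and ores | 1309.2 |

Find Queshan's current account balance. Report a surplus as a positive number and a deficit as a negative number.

2694.1

Goods: 4169.2 + 1232.7 - 1728.0 - 1152.6 + 1309.2 = 3830.5
Services: -426.0 - 536.7 + 439.1 = -523.6
Primary income: 119.7 - 618.3 + 356.3 = -142.3
Secondary income: -295.7 - 174.8 = -470.5
Current account = 3830.5 + (-523.6) + (-142.3) + (-470.5) = 2694.1
(Excluded from the current account — financial account: domestic pension funds' purchases of foreign equities 1343.3, purchases of foreign government bonds by domestic residents 1164.7, foreign purchases of domestic corporate bonds 544.8; capital account: acquisition of foreign patents and trademarks (non-produced assets) 73.9, capital transfers received from emigrants 148.9, debt forgiveness received from foreign official creditors 242.6.)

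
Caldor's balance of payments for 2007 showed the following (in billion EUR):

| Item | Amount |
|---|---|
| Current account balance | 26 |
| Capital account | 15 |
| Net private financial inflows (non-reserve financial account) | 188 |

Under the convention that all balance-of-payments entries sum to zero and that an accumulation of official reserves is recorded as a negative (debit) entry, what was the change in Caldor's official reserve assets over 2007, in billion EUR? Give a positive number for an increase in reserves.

229

Official reserve transactions balance = -(26 + 15 + 188) = -229
An accumulation of reserves is recorded as a debit (negative entry), so the change in the stock of reserves is the negative of that balance.
Change in official reserves = -(-229) = 229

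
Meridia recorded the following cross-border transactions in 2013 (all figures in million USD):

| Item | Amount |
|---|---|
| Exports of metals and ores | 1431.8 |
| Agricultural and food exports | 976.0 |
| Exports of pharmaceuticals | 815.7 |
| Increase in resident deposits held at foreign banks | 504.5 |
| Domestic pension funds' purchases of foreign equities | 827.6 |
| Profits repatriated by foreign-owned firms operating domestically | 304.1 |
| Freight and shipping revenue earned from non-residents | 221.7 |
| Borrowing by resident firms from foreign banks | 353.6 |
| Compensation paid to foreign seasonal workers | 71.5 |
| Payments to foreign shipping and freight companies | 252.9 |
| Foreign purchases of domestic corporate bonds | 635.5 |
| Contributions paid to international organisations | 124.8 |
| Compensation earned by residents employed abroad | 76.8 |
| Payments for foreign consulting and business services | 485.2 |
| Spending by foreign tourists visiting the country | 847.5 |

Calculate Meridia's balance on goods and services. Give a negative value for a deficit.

Goods: 1431.8 + 815.7 + 976.0 = 3223.5
Services: -252.9 + 221.7 - 485.2 + 847.5 = 331.1
Trade balance = 3223.5 + 331.1 = 3554.6
(Excluded from the trade balance — financial account: increase in resident deposits held at foreign banks 504.5, domestic pension funds' purchases of foreign equities 827.6, borrowing by resident firms from foreign banks 353.6, foreign purchases of domestic corporate bonds 635.5; primary income: profits repatriated by foreign-owned firms operating domestically 304.1, compensation paid to foreign seasonal workers 71.5, compensation earned by residents employed abroad 76.8; secondary income: contributions paid to international organisations 124.8.)

3554.6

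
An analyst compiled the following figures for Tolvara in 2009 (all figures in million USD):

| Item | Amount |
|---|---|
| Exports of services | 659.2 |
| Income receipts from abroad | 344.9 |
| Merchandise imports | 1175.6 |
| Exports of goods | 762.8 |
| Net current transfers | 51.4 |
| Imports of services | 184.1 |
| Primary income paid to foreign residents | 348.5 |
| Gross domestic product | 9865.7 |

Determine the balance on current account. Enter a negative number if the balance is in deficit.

110.1

Goods balance = 762.8 - 1175.6 = -412.8
Services balance = 659.2 - 184.1 = 475.1
Trade balance (goods + services) = -412.8 + 475.1 = 62.3
Net primary income = 344.9 - 348.5 = -3.6
Net secondary income = 51.4
Current account = 62.3 + (-3.6) + 51.4 = 110.1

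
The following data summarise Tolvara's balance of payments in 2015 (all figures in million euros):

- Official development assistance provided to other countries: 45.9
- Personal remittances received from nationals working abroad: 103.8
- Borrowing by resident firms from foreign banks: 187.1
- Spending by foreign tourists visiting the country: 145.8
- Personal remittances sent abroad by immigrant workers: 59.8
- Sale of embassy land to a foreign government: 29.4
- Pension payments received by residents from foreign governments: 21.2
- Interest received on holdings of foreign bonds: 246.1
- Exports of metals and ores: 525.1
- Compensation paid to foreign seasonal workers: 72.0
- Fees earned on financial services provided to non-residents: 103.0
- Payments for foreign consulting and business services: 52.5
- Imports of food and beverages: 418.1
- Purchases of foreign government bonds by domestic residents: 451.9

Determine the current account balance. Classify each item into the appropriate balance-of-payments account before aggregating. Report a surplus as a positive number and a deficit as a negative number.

Goods: 525.1 - 418.1 = 107.0
Services: 103.0 - 52.5 + 145.8 = 196.3
Primary income: 246.1 - 72.0 = 174.1
Secondary income: -59.8 - 45.9 + 103.8 + 21.2 = 19.3
Current account = 107.0 + 196.3 + 174.1 + 19.3 = 496.7
(Excluded from the current account — financial account: borrowing by resident firms from foreign banks 187.1, purchases of foreign government bonds by domestic residents 451.9; capital account: sale of embassy land to a foreign government 29.4.)

496.7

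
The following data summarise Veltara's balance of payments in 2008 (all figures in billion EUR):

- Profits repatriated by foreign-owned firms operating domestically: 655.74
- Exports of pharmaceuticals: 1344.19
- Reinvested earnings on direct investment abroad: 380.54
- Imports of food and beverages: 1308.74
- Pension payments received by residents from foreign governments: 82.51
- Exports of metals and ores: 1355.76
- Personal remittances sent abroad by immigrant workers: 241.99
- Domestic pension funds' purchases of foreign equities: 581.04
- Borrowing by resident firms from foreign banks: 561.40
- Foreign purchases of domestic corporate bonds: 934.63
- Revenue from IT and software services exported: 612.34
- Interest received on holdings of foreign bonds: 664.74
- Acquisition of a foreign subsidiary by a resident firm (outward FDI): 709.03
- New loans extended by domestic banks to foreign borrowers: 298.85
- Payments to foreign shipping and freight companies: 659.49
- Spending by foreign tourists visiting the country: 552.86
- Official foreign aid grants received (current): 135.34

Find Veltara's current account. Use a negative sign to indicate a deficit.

Goods: -1308.74 + 1344.19 + 1355.76 = 1391.21
Services: 552.86 - 659.49 + 612.34 = 505.71
Primary income: 664.74 + 380.54 - 655.74 = 389.54
Secondary income: 82.51 + 135.34 - 241.99 = -24.14
Current account = 1391.21 + 505.71 + 389.54 + (-24.14) = 2262.32
(Excluded from the current account — financial account: domestic pension funds' purchases of foreign equities 581.04, borrowing by resident firms from foreign banks 561.40, foreign purchases of domestic corporate bonds 934.63, acquisition of a foreign subsidiary by a resident firm (outward FDI) 709.03, new loans extended by domestic banks to foreign borrowers 298.85.)

2262.32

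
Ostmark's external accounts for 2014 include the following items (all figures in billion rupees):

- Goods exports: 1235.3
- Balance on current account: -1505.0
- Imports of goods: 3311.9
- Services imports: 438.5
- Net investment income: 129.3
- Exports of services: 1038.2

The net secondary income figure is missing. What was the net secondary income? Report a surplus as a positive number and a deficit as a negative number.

-157.4

Current account = goods balance + services balance + net primary income + net secondary income
Sum of the known components = -1347.6
Net secondary income = CA - (known components) = -1505.0 - (-1347.6) = -157.4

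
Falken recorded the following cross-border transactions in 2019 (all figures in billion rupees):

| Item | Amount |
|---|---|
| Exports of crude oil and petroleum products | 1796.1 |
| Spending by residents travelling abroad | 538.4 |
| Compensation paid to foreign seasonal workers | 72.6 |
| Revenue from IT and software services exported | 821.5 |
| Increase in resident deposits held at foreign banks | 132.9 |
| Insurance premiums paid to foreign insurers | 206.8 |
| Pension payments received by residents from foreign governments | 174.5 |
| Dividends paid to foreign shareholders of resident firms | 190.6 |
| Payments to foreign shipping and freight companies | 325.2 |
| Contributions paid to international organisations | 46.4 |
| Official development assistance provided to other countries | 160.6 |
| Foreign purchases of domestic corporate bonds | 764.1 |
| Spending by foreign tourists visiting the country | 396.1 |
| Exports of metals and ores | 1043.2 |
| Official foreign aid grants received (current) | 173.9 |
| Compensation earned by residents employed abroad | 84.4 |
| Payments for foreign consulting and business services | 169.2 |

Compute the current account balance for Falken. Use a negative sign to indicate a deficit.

2779.9

Goods: 1043.2 + 1796.1 = 2839.3
Services: -325.2 + 396.1 - 206.8 - 169.2 + 821.5 - 538.4 = -22.0
Primary income: -72.6 - 190.6 + 84.4 = -178.8
Secondary income: -160.6 + 174.5 - 46.4 + 173.9 = 141.4
Current account = 2839.3 + (-22.0) + (-178.8) + 141.4 = 2779.9
(Excluded from the current account — financial account: increase in resident deposits held at foreign banks 132.9, foreign purchases of domestic corporate bonds 764.1.)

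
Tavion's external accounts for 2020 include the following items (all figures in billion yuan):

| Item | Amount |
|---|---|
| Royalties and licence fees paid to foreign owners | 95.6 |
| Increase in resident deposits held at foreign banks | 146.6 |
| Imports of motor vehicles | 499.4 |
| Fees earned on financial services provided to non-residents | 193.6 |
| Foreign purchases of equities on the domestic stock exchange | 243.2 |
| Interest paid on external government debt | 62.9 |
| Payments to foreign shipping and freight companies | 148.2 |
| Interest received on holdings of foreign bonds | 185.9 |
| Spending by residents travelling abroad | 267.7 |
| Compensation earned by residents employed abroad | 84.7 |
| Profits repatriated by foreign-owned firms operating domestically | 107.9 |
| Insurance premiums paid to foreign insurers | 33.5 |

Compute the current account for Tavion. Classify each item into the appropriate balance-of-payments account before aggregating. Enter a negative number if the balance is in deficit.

-751.0

Goods: -499.4
Services: -267.7 - 33.5 - 95.6 - 148.2 + 193.6 = -351.4
Primary income: -62.9 + 84.7 - 107.9 + 185.9 = 99.8
Current account = (-499.4) + (-351.4) + 99.8 = -751.0
(Excluded from the current account — financial account: increase in resident deposits held at foreign banks 146.6, foreign purchases of equities on the domestic stock exchange 243.2.)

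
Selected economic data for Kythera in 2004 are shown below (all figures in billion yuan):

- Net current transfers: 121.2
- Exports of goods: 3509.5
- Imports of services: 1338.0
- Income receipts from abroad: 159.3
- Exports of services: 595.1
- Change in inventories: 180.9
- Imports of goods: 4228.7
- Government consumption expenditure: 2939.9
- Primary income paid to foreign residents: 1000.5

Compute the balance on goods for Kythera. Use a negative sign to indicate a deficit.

-719.2

Goods balance = 3509.5 - 4228.7 = -719.2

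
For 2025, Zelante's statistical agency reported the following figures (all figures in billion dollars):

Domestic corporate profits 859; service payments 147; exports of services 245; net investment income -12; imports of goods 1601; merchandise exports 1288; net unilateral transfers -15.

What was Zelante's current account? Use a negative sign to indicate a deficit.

-242

Goods balance = 1288 - 1601 = -313
Services balance = 245 - 147 = 98
Trade balance (goods + services) = -313 + 98 = -215
Net primary income = -12
Net secondary income = -15
Current account = -215 + (-12) + (-15) = -242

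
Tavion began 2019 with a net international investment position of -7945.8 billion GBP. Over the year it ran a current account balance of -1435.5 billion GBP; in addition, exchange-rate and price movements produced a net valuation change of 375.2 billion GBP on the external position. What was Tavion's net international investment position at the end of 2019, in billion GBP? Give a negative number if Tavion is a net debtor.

-9006.1

Change in NIIP = current account + net valuation change = -1435.5 + 375.2 = -1060.3
End-of-year NIIP = -7945.8 + (-1060.3) = -9006.1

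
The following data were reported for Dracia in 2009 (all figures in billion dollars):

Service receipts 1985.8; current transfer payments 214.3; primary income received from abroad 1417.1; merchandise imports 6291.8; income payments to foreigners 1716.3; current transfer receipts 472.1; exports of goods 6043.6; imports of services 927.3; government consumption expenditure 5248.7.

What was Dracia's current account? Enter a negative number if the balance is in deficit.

Goods balance = 6043.6 - 6291.8 = -248.2
Services balance = 1985.8 - 927.3 = 1058.5
Trade balance (goods + services) = -248.2 + 1058.5 = 810.3
Net primary income = 1417.1 - 1716.3 = -299.2
Net secondary income = 472.1 - 214.3 = 257.8
Current account = 810.3 + (-299.2) + 257.8 = 768.9

768.9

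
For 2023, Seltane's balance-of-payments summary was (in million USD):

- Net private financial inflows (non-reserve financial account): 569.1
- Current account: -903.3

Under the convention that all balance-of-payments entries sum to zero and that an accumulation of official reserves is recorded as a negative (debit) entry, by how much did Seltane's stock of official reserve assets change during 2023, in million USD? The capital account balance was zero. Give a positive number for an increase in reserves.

Official reserve transactions balance = -((-903.3) + 569.1) = 334.2
An accumulation of reserves is recorded as a debit (negative entry), so the change in the stock of reserves is the negative of that balance.
Change in official reserves = -(334.2) = -334.2

-334.2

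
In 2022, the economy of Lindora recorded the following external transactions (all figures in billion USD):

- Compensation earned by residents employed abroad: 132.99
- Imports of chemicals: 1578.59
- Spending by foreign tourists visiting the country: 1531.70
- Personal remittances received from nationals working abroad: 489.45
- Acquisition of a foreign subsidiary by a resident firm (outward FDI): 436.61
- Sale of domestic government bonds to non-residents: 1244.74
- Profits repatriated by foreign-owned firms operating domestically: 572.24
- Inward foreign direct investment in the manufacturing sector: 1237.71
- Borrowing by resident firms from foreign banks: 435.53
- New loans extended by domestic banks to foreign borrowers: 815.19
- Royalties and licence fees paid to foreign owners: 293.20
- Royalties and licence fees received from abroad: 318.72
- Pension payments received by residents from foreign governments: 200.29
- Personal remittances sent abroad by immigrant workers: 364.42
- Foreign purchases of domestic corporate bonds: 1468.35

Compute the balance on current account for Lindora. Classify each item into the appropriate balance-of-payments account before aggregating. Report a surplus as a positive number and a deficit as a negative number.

Goods: -1578.59
Services: 1531.70 - 293.20 + 318.72 = 1557.22
Primary income: -572.24 + 132.99 = -439.25
Secondary income: 489.45 + 200.29 - 364.42 = 325.32
Current account = (-1578.59) + 1557.22 + (-439.25) + 325.32 = -135.30
(Excluded from the current account — financial account: acquisition of a foreign subsidiary by a resident firm (outward FDI) 436.61, sale of domestic government bonds to non-residents 1244.74, inward foreign direct investment in the manufacturing sector 1237.71, borrowing by resident firms from foreign banks 435.53, new loans extended by domestic banks to foreign borrowers 815.19, foreign purchases of domestic corporate bonds 1468.35.)

-135.30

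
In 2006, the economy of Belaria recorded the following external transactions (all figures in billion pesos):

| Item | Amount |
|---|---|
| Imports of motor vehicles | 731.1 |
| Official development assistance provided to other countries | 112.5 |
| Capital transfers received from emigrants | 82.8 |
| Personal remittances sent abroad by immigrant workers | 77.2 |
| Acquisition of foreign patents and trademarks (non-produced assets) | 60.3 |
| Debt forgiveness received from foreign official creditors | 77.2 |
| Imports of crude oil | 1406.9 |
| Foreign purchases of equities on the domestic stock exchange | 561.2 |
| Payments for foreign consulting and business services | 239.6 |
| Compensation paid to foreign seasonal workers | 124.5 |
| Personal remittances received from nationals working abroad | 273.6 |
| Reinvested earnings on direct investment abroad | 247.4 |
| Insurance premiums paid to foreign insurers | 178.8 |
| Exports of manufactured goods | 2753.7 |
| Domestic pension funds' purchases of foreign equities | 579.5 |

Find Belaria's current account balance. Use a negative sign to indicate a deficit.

404.1

Goods: 2753.7 - 1406.9 - 731.1 = 615.7
Services: -239.6 - 178.8 = -418.4
Primary income: -124.5 + 247.4 = 122.9
Secondary income: 273.6 - 77.2 - 112.5 = 83.9
Current account = 615.7 + (-418.4) + 122.9 + 83.9 = 404.1
(Excluded from the current account — capital account: capital transfers received from emigrants 82.8, acquisition of foreign patents and trademarks (non-produced assets) 60.3, debt forgiveness received from foreign official creditors 77.2; financial account: foreign purchases of equities on the domestic stock exchange 561.2, domestic pension funds' purchases of foreign equities 579.5.)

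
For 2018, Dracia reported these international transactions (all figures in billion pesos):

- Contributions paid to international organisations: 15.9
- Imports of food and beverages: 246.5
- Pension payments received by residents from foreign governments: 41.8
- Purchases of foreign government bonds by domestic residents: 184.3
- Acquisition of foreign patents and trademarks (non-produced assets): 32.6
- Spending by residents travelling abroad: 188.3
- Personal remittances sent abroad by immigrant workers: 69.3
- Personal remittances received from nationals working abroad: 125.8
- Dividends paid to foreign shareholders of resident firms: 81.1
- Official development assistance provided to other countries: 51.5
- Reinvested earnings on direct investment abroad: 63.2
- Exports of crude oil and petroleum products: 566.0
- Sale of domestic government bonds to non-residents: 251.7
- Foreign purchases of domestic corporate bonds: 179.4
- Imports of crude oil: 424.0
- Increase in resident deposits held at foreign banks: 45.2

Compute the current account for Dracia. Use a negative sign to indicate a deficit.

-279.8

Goods: -246.5 + 566.0 - 424.0 = -104.5
Services: -188.3
Primary income: -81.1 + 63.2 = -17.9
Secondary income: 125.8 + 41.8 - 15.9 - 69.3 - 51.5 = 30.9
Current account = (-104.5) + (-188.3) + (-17.9) + 30.9 = -279.8
(Excluded from the current account — financial account: purchases of foreign government bonds by domestic residents 184.3, sale of domestic government bonds to non-residents 251.7, foreign purchases of domestic corporate bonds 179.4, increase in resident deposits held at foreign banks 45.2; capital account: acquisition of foreign patents and trademarks (non-produced assets) 32.6.)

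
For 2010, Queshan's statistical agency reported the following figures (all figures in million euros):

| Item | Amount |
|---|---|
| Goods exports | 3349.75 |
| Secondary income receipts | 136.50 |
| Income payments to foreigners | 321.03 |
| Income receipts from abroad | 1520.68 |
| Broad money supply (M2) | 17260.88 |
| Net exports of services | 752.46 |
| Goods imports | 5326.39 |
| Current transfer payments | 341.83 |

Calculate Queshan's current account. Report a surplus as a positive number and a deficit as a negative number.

-229.86

Goods balance = 3349.75 - 5326.39 = -1976.64
Services balance = 752.46
Trade balance (goods + services) = -1976.64 + 752.46 = -1224.18
Net primary income = 1520.68 - 321.03 = 1199.65
Net secondary income = 136.50 - 341.83 = -205.33
Current account = -1224.18 + 1199.65 + (-205.33) = -229.86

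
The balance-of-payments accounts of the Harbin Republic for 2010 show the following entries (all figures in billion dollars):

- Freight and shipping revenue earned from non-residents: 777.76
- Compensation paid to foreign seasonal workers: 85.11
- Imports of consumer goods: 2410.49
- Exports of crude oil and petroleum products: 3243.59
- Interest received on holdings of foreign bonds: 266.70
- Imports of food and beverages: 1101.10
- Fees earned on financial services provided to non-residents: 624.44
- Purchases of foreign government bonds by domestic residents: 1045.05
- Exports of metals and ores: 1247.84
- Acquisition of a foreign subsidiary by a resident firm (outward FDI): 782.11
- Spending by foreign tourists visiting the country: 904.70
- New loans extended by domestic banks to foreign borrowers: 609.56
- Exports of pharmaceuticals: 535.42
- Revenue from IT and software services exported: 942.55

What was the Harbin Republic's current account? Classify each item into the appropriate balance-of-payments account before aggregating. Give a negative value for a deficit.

4946.30

Goods: -1101.10 + 3243.59 + 535.42 + 1247.84 - 2410.49 = 1515.26
Services: 942.55 + 904.70 + 624.44 + 777.76 = 3249.45
Primary income: -85.11 + 266.70 = 181.59
Current account = 1515.26 + 3249.45 + 181.59 = 4946.30
(Excluded from the current account — financial account: purchases of foreign government bonds by domestic residents 1045.05, acquisition of a foreign subsidiary by a resident firm (outward FDI) 782.11, new loans extended by domestic banks to foreign borrowers 609.56.)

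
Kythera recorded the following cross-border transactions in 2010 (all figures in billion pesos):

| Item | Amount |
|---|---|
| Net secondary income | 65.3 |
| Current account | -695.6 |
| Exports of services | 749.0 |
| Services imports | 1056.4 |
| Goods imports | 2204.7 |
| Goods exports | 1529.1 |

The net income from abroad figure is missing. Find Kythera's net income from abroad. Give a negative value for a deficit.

Current account = goods balance + services balance + net primary income + net secondary income
Sum of the known components = -917.7
Net income from abroad = CA - (known components) = -695.6 - (-917.7) = 222.1

222.1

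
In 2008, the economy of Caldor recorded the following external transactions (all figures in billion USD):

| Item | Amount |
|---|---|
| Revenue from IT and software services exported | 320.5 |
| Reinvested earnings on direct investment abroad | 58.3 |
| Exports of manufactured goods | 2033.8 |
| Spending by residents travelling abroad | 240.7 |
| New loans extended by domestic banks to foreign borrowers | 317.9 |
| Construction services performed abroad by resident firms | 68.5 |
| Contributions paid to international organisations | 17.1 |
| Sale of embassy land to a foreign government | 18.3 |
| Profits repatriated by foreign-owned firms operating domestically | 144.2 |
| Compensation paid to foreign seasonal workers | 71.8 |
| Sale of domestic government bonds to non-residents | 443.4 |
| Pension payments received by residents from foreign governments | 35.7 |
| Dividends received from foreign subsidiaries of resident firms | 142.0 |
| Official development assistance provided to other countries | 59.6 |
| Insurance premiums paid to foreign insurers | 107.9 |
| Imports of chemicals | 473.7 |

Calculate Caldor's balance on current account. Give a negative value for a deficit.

1543.8

Goods: -473.7 + 2033.8 = 1560.1
Services: -240.7 - 107.9 + 68.5 + 320.5 = 40.4
Primary income: 142.0 - 71.8 - 144.2 + 58.3 = -15.7
Secondary income: 35.7 - 59.6 - 17.1 = -41.0
Current account = 1560.1 + 40.4 + (-15.7) + (-41.0) = 1543.8
(Excluded from the current account — financial account: new loans extended by domestic banks to foreign borrowers 317.9, sale of domestic government bonds to non-residents 443.4; capital account: sale of embassy land to a foreign government 18.3.)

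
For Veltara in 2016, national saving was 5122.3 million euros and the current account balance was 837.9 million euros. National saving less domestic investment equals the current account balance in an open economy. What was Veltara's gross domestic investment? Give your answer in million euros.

4284.4

I = S - CA = 5122.3 - 837.9 = 4284.4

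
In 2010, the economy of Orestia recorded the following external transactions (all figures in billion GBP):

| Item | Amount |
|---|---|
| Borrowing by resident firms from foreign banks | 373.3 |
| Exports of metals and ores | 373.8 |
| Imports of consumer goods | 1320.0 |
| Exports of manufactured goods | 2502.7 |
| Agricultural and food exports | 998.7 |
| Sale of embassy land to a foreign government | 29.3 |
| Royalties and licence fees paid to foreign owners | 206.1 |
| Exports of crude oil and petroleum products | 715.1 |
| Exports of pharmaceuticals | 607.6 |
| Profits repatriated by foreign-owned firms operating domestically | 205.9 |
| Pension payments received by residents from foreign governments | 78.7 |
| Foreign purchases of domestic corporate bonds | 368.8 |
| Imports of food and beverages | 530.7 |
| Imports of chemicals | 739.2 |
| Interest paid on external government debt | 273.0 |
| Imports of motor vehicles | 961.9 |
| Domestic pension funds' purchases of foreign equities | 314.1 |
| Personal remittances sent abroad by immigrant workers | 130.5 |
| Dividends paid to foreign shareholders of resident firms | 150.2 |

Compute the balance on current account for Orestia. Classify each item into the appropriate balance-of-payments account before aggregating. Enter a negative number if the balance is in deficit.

Goods: -1320.0 + 715.1 - 739.2 + 2502.7 + 607.6 - 961.9 + 998.7 + 373.8 - 530.7 = 1646.1
Services: -206.1
Primary income: -150.2 - 205.9 - 273.0 = -629.1
Secondary income: -130.5 + 78.7 = -51.8
Current account = 1646.1 + (-206.1) + (-629.1) + (-51.8) = 759.1
(Excluded from the current account — financial account: borrowing by resident firms from foreign banks 373.3, foreign purchases of domestic corporate bonds 368.8, domestic pension funds' purchases of foreign equities 314.1; capital account: sale of embassy land to a foreign government 29.3.)

759.1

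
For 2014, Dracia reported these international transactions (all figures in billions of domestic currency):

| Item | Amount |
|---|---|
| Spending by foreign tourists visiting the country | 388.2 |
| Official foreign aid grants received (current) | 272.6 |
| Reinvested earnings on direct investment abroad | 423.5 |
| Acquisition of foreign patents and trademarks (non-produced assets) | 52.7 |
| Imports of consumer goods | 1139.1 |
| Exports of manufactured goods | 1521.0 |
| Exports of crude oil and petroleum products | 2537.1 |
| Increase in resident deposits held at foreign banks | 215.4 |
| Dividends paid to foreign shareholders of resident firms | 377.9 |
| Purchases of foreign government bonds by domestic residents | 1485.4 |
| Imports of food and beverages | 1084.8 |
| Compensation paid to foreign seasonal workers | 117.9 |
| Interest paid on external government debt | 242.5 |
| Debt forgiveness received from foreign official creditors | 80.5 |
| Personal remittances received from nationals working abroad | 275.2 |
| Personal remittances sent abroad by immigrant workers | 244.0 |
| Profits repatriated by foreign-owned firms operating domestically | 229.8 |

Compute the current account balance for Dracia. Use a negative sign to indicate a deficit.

1981.6

Goods: 1521.0 - 1084.8 + 2537.1 - 1139.1 = 1834.2
Services: 388.2
Primary income: 423.5 - 242.5 - 377.9 - 117.9 - 229.8 = -544.6
Secondary income: -244.0 + 275.2 + 272.6 = 303.8
Current account = 1834.2 + 388.2 + (-544.6) + 303.8 = 1981.6
(Excluded from the current account — capital account: acquisition of foreign patents and trademarks (non-produced assets) 52.7, debt forgiveness received from foreign official creditors 80.5; financial account: increase in resident deposits held at foreign banks 215.4, purchases of foreign government bonds by domestic residents 1485.4.)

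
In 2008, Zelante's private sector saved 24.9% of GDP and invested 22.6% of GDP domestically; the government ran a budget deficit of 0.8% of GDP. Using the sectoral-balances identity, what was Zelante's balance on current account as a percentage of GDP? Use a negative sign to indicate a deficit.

By the sectoral-balances identity, CA = (S_private - I) + (T - G).
Private balance = 24.9 - 22.6 = 2.3
Government balance (T - G) = -0.8
CA = 2.3 + (-0.8) = 1.5

1.5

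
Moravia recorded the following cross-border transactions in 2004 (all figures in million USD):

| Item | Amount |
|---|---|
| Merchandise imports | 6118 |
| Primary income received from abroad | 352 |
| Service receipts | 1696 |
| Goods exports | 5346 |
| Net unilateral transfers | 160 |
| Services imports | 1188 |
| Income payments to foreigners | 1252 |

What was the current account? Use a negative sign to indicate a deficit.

-1004

Goods balance = 5346 - 6118 = -772
Services balance = 1696 - 1188 = 508
Trade balance (goods + services) = -772 + 508 = -264
Net primary income = 352 - 1252 = -900
Net secondary income = 160
Current account = -264 + (-900) + 160 = -1004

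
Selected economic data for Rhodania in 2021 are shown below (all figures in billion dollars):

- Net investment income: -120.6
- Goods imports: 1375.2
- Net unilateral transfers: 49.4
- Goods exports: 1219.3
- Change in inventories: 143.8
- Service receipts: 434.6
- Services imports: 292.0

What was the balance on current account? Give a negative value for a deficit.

Goods balance = 1219.3 - 1375.2 = -155.9
Services balance = 434.6 - 292.0 = 142.6
Trade balance (goods + services) = -155.9 + 142.6 = -13.3
Net primary income = -120.6
Net secondary income = 49.4
Current account = -13.3 + (-120.6) + 49.4 = -84.5

-84.5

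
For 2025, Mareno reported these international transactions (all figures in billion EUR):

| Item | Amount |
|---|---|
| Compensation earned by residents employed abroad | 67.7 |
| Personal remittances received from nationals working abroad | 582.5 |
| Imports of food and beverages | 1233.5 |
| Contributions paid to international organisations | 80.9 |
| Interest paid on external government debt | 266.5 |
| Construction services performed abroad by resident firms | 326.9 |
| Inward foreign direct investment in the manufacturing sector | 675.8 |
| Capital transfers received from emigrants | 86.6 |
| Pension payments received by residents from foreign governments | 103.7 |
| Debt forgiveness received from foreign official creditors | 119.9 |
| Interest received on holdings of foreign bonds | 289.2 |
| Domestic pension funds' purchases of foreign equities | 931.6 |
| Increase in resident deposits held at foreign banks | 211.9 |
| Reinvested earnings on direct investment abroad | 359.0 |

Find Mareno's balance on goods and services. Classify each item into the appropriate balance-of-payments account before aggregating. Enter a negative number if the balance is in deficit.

Goods: -1233.5
Services: 326.9
Trade balance = -1233.5 + 326.9 = -906.6
(Excluded from the trade balance — primary income: compensation earned by residents employed abroad 67.7, interest paid on external government debt 266.5, interest received on holdings of foreign bonds 289.2, reinvested earnings on direct investment abroad 359.0; secondary income: personal remittances received from nationals working abroad 582.5, contributions paid to international organisations 80.9, pension payments received by residents from foreign governments 103.7; financial account: inward foreign direct investment in the manufacturing sector 675.8, domestic pension funds' purchases of foreign equities 931.6, increase in resident deposits held at foreign banks 211.9; capital account: capital transfers received from emigrants 86.6, debt forgiveness received from foreign official creditors 119.9.)

-906.6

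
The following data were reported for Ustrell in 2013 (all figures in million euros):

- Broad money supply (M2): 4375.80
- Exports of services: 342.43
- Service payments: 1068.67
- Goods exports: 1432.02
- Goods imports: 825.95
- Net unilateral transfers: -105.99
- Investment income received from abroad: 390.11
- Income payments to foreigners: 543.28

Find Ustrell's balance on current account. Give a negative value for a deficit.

Goods balance = 1432.02 - 825.95 = 606.07
Services balance = 342.43 - 1068.67 = -726.24
Trade balance (goods + services) = 606.07 + (-726.24) = -120.17
Net primary income = 390.11 - 543.28 = -153.17
Net secondary income = -105.99
Current account = -120.17 + (-153.17) + (-105.99) = -379.33

-379.33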